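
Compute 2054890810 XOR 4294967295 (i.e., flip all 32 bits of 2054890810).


2054890810 ^ 4294967295 = 2240076485

2240076485


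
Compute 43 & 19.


0b101011 & 0b10011 = 0b11 = 3

3


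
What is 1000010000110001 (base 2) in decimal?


1000010000110001 in decimal = 33841

33841


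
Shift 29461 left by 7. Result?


0b111001100010101 << 7 = 0b1110011000101010000000 = 3771008

3771008


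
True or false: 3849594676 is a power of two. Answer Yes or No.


0b11100101011101000010011100110100. Multiple bits set => No

No


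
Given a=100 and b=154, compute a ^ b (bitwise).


100 ^ 154 = 254

254


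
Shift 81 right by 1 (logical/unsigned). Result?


0b1010001 >> 1 = 0b101000 = 40

40


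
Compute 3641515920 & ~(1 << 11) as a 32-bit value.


3641515920 & ~(1 << 11) = 3641513872

3641513872


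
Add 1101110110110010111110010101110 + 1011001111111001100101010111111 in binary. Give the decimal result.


1101110110110010111110010101110 + 1011001111111001100101010111111 = 11001000110101100100011101101101 = 3369486189

3369486189


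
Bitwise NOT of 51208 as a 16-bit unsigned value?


~0b1100100000001000 = 0b11011111110111 = 14327 (16-bit unsigned)

14327


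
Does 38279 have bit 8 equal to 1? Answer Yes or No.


0b1001010110000111, bit 8 = 1. Yes

Yes


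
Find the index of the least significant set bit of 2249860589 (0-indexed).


0b10000110000110100010010111101101. Lowest set bit at position 0

0


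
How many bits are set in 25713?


0b110010001110001 has 7 set bits

7


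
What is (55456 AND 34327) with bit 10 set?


Step 1: 55456 & 34327 = 32768
Step 2: 32768 | (1 << 10) = 32768 | 1024 = 33792

33792


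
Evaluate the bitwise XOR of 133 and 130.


0b10000101 ^ 0b10000010 = 0b111 = 7

7


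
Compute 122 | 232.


0b1111010 | 0b11101000 = 0b11111010 = 250

250


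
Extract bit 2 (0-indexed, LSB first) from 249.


0b11111001, position 2 = 0

0


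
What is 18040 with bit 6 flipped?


18040 ^ (1 << 6) = 18040 ^ 64 = 17976

17976


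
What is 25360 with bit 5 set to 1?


25360 | (1 << 5) = 25360 | 32 = 25392

25392


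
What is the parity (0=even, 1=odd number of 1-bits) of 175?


0b10101111 has 6 ones => parity 0

0


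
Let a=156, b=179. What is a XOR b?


156 ^ 179 = 47

47


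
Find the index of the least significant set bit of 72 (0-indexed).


0b1001000. Lowest set bit at position 3

3


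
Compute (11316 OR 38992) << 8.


Step 1: 11316 | 38992 = 48244
Step 2: 48244 << 8 = 12350464

12350464


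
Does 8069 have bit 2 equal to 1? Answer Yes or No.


0b1111110000101, bit 2 = 1. Yes

Yes


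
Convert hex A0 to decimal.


A0 hex = 160 decimal

160


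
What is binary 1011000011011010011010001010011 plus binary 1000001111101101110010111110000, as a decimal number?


1011000011011010011010001010011 + 1000001111101101110010111110000 = 10011010011001000001101001000011 = 2590251587

2590251587


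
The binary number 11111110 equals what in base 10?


11111110 in decimal = 254

254


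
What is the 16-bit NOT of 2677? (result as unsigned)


~0b101001110101 = 0b1111010110001010 = 62858 (16-bit unsigned)

62858


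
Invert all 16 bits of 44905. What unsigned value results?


44905 ^ 65535 = 20630

20630


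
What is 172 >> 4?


0b10101100 >> 4 = 0b1010 = 10

10


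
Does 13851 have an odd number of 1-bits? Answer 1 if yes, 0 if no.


0b11011000011011 has 8 ones => parity 0

0


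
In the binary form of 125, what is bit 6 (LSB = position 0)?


0b1111101, position 6 = 1

1


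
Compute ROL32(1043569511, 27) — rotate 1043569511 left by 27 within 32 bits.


Rotate 0b111110001100111001101101100111 left by 27 (32-bit) = 0b111001111100011001110011011011 = 972135643

972135643


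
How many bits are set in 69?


0b1000101 has 3 set bits

3


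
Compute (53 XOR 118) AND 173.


Step 1: 53 ^ 118 = 67
Step 2: 67 & 173 = 1

1


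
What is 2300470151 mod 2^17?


2300470151 & 131071 = 25479

25479


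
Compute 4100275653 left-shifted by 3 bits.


0b11110100011001010011110111000101 << 3 = 0b11110100011001010011110111000101000 = 32802205224

32802205224


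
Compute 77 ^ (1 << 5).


77 ^ (1 << 5) = 77 ^ 32 = 109

109


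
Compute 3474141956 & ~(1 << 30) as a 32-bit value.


3474141956 & ~(1 << 30) = 2400400132

2400400132


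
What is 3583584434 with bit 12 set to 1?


3583584434 | (1 << 12) = 3583584434 | 4096 = 3583588530

3583588530


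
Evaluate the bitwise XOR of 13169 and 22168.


0b11001101110001 ^ 0b101011010011000 = 0b110010111101001 = 26089

26089


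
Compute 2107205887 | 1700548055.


0b1111101100110010110100011111111 | 0b1100101010111000100110111010111 = 0b1111101110111010110110111111111 = 2111663615

2111663615


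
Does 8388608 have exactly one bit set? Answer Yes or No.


0b100000000000000000000000. Only one bit set => Yes

Yes


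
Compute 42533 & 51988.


0b1010011000100101 & 0b1100101100010100 = 0b1000001000000100 = 33284

33284


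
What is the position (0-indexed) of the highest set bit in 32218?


0b111110111011010. Highest set bit at position 14

14


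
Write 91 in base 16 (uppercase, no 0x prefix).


91 = 5B hex

5B


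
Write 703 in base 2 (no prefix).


703 = 1010111111 in binary

1010111111


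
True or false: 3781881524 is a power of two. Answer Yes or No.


0b11100001011010101110111010110100. Multiple bits set => No

No


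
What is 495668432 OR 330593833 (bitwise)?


0b11101100010110100110011010000 | 0b10011101101000111011000101001 = 0b11111101111110111111011111001 = 532643577

532643577


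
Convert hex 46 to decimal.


46 hex = 70 decimal

70


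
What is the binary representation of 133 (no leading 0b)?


133 = 10000101 in binary

10000101


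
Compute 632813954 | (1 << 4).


632813954 | (1 << 4) = 632813954 | 16 = 632813970

632813970


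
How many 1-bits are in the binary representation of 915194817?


0b110110100011001100001111000001 has 14 set bits

14


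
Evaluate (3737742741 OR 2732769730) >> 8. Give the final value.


Step 1: 3737742741 | 2732769730 = 4276874711
Step 2: 4276874711 >> 8 = 16706541

16706541


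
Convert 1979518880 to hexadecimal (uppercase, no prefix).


1979518880 = 75FD0FA0 hex

75FD0FA0


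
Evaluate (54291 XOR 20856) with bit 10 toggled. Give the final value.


Step 1: 54291 ^ 20856 = 34155
Step 2: 34155 ^ (1 << 10) = 34155 ^ 1024 = 33131

33131


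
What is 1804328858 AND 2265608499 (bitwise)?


0b1101011100010111101111110011010 & 0b10000111000010100111000100110011 = 0b11000010100101000100010010 = 51007762

51007762


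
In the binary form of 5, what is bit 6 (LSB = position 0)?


0b101, position 6 = 0

0


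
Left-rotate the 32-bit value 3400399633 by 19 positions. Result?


Rotate 0b11001010101011011111101100010001 left by 19 (32-bit) = 0b11011000100011100101010101101111 = 3633206639

3633206639


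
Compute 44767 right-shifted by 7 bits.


0b1010111011011111 >> 7 = 0b101011101 = 349

349


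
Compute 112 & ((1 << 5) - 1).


112 & 31 = 16

16


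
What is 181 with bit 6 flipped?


181 ^ (1 << 6) = 181 ^ 64 = 245

245


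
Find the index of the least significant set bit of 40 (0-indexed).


0b101000. Lowest set bit at position 3

3


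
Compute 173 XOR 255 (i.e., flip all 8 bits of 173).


173 ^ 255 = 82

82


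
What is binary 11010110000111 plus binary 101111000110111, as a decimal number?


11010110000111 + 101111000110111 = 1001001110111110 = 37822

37822


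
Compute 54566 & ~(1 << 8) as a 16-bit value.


54566 & ~(1 << 8) = 54310

54310


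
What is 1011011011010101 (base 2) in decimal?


1011011011010101 in decimal = 46805

46805


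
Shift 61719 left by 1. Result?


0b1111000100010111 << 1 = 0b11110001000101110 = 123438

123438


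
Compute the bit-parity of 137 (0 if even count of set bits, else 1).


0b10001001 has 3 ones => parity 1

1


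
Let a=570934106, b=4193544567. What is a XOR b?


570934106 ^ 4193544567 = 3690179117

3690179117


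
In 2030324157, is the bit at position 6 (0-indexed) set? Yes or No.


0b1111001000001000100100110111101, bit 6 = 0. No

No


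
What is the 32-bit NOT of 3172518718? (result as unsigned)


~0b10111101000110001100101100111110 = 0b1000010111001110011010011000001 = 1122448577 (32-bit unsigned)

1122448577


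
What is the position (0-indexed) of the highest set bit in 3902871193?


0b11101000101000010001011010011001. Highest set bit at position 31

31


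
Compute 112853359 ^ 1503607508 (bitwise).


0b110101110100000000101101111 ^ 0b1011001100111110011101011010100 = 0b1011111001001010011101110111011 = 1596275643

1596275643


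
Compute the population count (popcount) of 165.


0b10100101 has 4 set bits

4


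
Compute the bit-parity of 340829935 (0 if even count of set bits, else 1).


0b10100010100001010011011101111 has 15 ones => parity 1

1


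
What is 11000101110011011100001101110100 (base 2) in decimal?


11000101110011011100001101110100 in decimal = 3318596468

3318596468


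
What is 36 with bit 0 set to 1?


36 | (1 << 0) = 36 | 1 = 37

37


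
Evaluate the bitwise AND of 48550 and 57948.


0b1011110110100110 & 0b1110001001011100 = 0b1010000000000100 = 40964

40964


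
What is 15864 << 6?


0b11110111111000 << 6 = 0b11110111111000000000 = 1015296

1015296


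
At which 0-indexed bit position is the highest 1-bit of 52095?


0b1100101101111111. Highest set bit at position 15

15


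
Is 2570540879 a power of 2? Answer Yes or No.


0b10011001001101110101011101001111. Multiple bits set => No

No


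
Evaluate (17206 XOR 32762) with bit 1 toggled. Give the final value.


Step 1: 17206 ^ 32762 = 15564
Step 2: 15564 ^ (1 << 1) = 15564 ^ 2 = 15566

15566


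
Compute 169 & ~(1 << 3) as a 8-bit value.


169 & ~(1 << 3) = 161

161


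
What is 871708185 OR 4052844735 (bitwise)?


0b110011111101010011011000011001 | 0b11110001100100011000000010111111 = 0b11110011111101011011011010111111 = 4092966591

4092966591


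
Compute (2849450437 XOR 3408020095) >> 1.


Step 1: 2849450437 ^ 3408020095 = 1660251066
Step 2: 1660251066 >> 1 = 830125533

830125533


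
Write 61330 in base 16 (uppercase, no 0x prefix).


61330 = EF92 hex

EF92


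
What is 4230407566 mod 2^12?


4230407566 & 4095 = 1422

1422


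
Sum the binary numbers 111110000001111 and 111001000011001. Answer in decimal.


111110000001111 + 111001000011001 = 1110111000101000 = 60968

60968


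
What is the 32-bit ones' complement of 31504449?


31504449 ^ 4294967295 = 4263462846

4263462846


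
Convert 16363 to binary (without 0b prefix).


16363 = 11111111101011 in binary

11111111101011


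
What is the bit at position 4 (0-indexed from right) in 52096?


0b1100101110000000, position 4 = 0

0


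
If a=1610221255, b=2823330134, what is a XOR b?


1610221255 ^ 2823330134 = 4155678609

4155678609


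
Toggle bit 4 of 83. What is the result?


83 ^ (1 << 4) = 83 ^ 16 = 67

67


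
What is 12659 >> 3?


0b11000101110011 >> 3 = 0b11000101110 = 1582

1582


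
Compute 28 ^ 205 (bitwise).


0b11100 ^ 0b11001101 = 0b11010001 = 209

209


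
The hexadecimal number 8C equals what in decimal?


8C hex = 140 decimal

140


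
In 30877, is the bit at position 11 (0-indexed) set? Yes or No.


0b111100010011101, bit 11 = 1. Yes

Yes


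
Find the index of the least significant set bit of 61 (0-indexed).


0b111101. Lowest set bit at position 0

0


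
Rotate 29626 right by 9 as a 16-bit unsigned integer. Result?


Rotate 0b111001110111010 right by 9 (16-bit) = 0b1101110100111001 = 56633

56633


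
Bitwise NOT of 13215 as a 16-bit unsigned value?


~0b11001110011111 = 0b1100110001100000 = 52320 (16-bit unsigned)

52320


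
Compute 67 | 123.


0b1000011 | 0b1111011 = 0b1111011 = 123

123


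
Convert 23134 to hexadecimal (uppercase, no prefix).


23134 = 5A5E hex

5A5E


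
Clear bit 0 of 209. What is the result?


209 & ~(1 << 0) = 208

208


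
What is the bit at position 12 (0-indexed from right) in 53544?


0b1101000100101000, position 12 = 1

1


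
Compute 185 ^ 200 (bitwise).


0b10111001 ^ 0b11001000 = 0b1110001 = 113

113


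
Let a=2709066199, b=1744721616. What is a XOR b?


2709066199 ^ 1744721616 = 3330754311

3330754311


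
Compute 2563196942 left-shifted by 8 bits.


0b10011000110001110100100000001110 << 8 = 0b1001100011000111010010000000111000000000 = 656178417152

656178417152


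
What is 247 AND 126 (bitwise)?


0b11110111 & 0b1111110 = 0b1110110 = 118

118


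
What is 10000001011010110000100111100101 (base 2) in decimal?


10000001011010110000100111100101 in decimal = 2171275749

2171275749


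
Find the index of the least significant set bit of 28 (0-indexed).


0b11100. Lowest set bit at position 2

2


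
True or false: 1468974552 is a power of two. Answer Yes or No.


0b1010111100011101100010111011000. Multiple bits set => No

No


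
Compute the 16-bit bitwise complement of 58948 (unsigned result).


~0b1110011001000100 = 0b1100110111011 = 6587 (16-bit unsigned)

6587


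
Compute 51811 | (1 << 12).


51811 | (1 << 12) = 51811 | 4096 = 55907

55907


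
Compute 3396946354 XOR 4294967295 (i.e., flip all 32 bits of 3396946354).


3396946354 ^ 4294967295 = 898020941

898020941


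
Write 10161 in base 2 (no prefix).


10161 = 10011110110001 in binary

10011110110001


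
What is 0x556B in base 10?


556B hex = 21867 decimal

21867


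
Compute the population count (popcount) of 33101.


0b1000000101001101 has 6 set bits

6


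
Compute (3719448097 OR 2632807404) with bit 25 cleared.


Step 1: 3719448097 | 2632807404 = 3724507117
Step 2: 3724507117 & ~(1 << 25) = 3724507117

3724507117


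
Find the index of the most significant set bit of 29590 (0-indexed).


0b111001110010110. Highest set bit at position 14

14


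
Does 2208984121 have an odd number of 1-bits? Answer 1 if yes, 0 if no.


0b10000011101010100110110000111001 has 15 ones => parity 1

1


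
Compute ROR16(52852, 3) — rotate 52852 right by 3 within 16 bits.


Rotate 0b1100111001110100 right by 3 (16-bit) = 0b1001100111001110 = 39374

39374


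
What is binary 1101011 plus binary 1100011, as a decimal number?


1101011 + 1100011 = 11001110 = 206

206


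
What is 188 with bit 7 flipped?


188 ^ (1 << 7) = 188 ^ 128 = 60

60


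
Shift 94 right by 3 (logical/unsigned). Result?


0b1011110 >> 3 = 0b1011 = 11

11


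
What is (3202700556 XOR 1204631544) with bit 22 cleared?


Step 1: 3202700556 ^ 1204631544 = 4180173556
Step 2: 4180173556 & ~(1 << 22) = 4180173556

4180173556


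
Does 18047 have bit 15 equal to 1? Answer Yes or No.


0b100011001111111, bit 15 = 0. No

No


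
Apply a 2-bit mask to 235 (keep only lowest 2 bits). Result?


235 & 3 = 3

3


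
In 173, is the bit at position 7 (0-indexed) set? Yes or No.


0b10101101, bit 7 = 1. Yes

Yes


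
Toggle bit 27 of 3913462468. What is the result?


3913462468 ^ (1 << 27) = 3913462468 ^ 134217728 = 3779244740

3779244740


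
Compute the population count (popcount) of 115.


0b1110011 has 5 set bits

5


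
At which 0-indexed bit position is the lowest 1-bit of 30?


0b11110. Lowest set bit at position 1

1


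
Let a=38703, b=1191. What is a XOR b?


38703 ^ 1191 = 37768

37768


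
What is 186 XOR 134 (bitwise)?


0b10111010 ^ 0b10000110 = 0b111100 = 60

60


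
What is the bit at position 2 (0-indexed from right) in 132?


0b10000100, position 2 = 1

1


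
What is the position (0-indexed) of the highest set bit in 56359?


0b1101110000100111. Highest set bit at position 15

15


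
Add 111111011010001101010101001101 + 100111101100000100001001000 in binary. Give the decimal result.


111111011010001101010101001101 + 100111101100000100001001000 = 1000100010111101101110110010101 = 1147067797

1147067797


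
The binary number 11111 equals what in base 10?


11111 in decimal = 31

31


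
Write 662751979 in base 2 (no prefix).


662751979 = 100111100000001100101011101011 in binary

100111100000001100101011101011


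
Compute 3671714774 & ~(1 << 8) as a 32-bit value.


3671714774 & ~(1 << 8) = 3671714518

3671714518


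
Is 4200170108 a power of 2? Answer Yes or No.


0b11111010010110011000001001111100. Multiple bits set => No

No


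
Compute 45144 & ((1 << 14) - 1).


45144 & 16383 = 12376

12376


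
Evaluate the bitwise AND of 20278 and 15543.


0b100111100110110 & 0b11110010110111 = 0b110000110110 = 3126

3126


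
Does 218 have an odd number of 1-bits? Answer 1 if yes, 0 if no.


0b11011010 has 5 ones => parity 1

1


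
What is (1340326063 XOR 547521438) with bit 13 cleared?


Step 1: 1340326063 ^ 547521438 = 1866548017
Step 2: 1866548017 & ~(1 << 13) = 1866548017

1866548017


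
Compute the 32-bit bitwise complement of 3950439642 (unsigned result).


~0b11101011011101101110110011011010 = 0b10100100010010001001100100101 = 344527653 (32-bit unsigned)

344527653


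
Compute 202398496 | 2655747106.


0b1100000100000101101100100000 | 0b10011110010010110111110000100010 = 0b10011110010110110111111100100010 = 2656796450

2656796450


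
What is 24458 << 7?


0b101111110001010 << 7 = 0b1011111100010100000000 = 3130624

3130624


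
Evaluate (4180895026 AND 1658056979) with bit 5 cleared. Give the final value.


Step 1: 4180895026 & 1658056979 = 1611882770
Step 2: 1611882770 & ~(1 << 5) = 1611882770

1611882770


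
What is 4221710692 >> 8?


0b11111011101000100011000101100100 >> 8 = 0b111110111010001000110001 = 16491057

16491057


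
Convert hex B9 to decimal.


B9 hex = 185 decimal

185


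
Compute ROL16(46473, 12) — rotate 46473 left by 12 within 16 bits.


Rotate 0b1011010110001001 left by 12 (16-bit) = 0b1001101101011000 = 39768

39768


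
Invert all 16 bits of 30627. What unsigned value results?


30627 ^ 65535 = 34908

34908


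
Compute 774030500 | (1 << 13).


774030500 | (1 << 13) = 774030500 | 8192 = 774038692

774038692


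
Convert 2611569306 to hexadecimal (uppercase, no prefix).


2611569306 = 9BA9629A hex

9BA9629A


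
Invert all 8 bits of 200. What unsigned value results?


200 ^ 255 = 55

55


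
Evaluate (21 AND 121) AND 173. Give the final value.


Step 1: 21 & 121 = 17
Step 2: 17 & 173 = 1

1


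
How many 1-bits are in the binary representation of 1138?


0b10001110010 has 5 set bits

5


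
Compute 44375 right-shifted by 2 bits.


0b1010110101010111 >> 2 = 0b10101101010101 = 11093

11093


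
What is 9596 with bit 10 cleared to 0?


9596 & ~(1 << 10) = 8572

8572


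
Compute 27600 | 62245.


0b110101111010000 | 0b1111001100100101 = 0b1111101111110101 = 64501

64501


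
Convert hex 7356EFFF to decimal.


7356EFFF hex = 1935077375 decimal

1935077375


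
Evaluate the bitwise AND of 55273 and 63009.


0b1101011111101001 & 0b1111011000100001 = 0b1101011000100001 = 54817

54817


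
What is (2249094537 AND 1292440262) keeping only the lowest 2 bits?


Step 1: 2249094537 & 1292440262 = 67637376
Step 2: 67637376 & 3 = 0

0


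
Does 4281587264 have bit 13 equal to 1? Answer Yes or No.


0b11111111001100111101011001000000, bit 13 = 0. No

No


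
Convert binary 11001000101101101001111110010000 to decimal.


11001000101101101001111110010000 in decimal = 3367411600

3367411600


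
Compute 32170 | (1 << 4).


32170 | (1 << 4) = 32170 | 16 = 32186

32186


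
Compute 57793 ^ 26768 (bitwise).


0b1110000111000001 ^ 0b110100010010000 = 0b1000100101010001 = 35153

35153


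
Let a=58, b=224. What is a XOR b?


58 ^ 224 = 218

218


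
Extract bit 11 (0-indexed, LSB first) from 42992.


0b1010011111110000, position 11 = 0

0


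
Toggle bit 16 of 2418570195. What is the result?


2418570195 ^ (1 << 16) = 2418570195 ^ 65536 = 2418635731

2418635731


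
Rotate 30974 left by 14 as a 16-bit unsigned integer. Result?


Rotate 0b111100011111110 left by 14 (16-bit) = 0b1001111000111111 = 40511

40511


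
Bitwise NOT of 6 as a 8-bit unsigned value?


~0b110 = 0b11111001 = 249 (8-bit unsigned)

249


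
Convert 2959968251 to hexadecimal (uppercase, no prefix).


2959968251 = B06D87FB hex

B06D87FB


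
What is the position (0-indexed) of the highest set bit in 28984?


0b111000100111000. Highest set bit at position 14

14


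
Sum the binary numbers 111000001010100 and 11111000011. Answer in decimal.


111000001010100 + 11111000011 = 111100000010111 = 30743

30743


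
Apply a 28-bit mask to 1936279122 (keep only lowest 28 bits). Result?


1936279122 & 268435455 = 57230930

57230930


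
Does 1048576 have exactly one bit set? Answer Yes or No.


0b100000000000000000000. Only one bit set => Yes

Yes


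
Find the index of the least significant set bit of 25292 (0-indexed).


0b110001011001100. Lowest set bit at position 2

2


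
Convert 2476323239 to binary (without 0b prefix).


2476323239 = 10010011100110011011000110100111 in binary

10010011100110011011000110100111


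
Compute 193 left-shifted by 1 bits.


0b11000001 << 1 = 0b110000010 = 386

386


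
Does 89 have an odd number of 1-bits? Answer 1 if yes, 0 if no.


0b1011001 has 4 ones => parity 0

0


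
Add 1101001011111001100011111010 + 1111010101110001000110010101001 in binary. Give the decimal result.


1101001011111001100011111010 + 1111010101110001000110010101001 = 10000111111010000010010110100011 = 2280138147

2280138147


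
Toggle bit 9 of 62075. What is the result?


62075 ^ (1 << 9) = 62075 ^ 512 = 61563

61563


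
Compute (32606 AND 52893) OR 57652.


Step 1: 32606 & 52893 = 19996
Step 2: 19996 | 57652 = 61244

61244


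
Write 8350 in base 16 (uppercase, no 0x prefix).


8350 = 209E hex

209E


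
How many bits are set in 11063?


0b10101100110111 has 9 set bits

9


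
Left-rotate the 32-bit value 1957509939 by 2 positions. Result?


Rotate 0b1110100101011010011101100110011 left by 2 (32-bit) = 0b11010010101101001110110011001101 = 3535072461

3535072461


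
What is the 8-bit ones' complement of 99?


99 ^ 255 = 156

156


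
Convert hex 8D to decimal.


8D hex = 141 decimal

141


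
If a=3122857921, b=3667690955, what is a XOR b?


3122857921 ^ 3667690955 = 1623163402

1623163402


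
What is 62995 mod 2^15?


62995 & 32767 = 30227

30227


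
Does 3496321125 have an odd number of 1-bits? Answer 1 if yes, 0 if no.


0b11010000011001011010000001100101 has 13 ones => parity 1

1


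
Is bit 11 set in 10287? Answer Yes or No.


0b10100000101111, bit 11 = 1. Yes

Yes


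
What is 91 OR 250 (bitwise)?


0b1011011 | 0b11111010 = 0b11111011 = 251

251


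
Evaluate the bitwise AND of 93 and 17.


0b1011101 & 0b10001 = 0b10001 = 17

17


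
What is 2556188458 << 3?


0b10011000010111000101011100101010 << 3 = 0b10011000010111000101011100101010000 = 20449507664

20449507664


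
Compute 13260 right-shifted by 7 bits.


0b11001111001100 >> 7 = 0b1100111 = 103

103


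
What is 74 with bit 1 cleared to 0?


74 & ~(1 << 1) = 72

72


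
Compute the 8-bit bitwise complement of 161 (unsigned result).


~0b10100001 = 0b1011110 = 94 (8-bit unsigned)

94


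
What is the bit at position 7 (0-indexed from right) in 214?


0b11010110, position 7 = 1

1


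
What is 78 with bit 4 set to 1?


78 | (1 << 4) = 78 | 16 = 94

94


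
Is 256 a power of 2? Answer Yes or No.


0b100000000. Only one bit set => Yes

Yes


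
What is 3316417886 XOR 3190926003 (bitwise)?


0b11000101101011001000010101011110 ^ 0b10111110001100011010101010110011 = 0b1111011100111010010111111101101 = 2073898989

2073898989


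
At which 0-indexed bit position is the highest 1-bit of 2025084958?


0b1111000101101000101100000011110. Highest set bit at position 30

30


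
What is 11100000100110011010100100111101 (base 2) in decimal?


11100000100110011010100100111101 in decimal = 3768166717

3768166717


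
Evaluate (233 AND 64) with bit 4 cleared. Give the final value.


Step 1: 233 & 64 = 64
Step 2: 64 & ~(1 << 4) = 64

64


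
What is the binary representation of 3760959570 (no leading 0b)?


3760959570 = 11100000001010111011000001010010 in binary

11100000001010111011000001010010


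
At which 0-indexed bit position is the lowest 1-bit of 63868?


0b1111100101111100. Lowest set bit at position 2

2


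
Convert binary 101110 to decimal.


101110 in decimal = 46

46


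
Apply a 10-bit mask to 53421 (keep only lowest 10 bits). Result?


53421 & 1023 = 173

173


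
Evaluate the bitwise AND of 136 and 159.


0b10001000 & 0b10011111 = 0b10001000 = 136

136


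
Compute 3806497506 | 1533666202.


0b11100010111000101000101011100010 | 0b1011011011010011110001110011010 = 0b11111011111010111110101111111010 = 4226542586

4226542586


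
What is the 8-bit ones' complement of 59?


59 ^ 255 = 196

196


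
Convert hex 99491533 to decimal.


99491533 hex = 2571703603 decimal

2571703603


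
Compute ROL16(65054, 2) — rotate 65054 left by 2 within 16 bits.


Rotate 0b1111111000011110 left by 2 (16-bit) = 0b1111100001111011 = 63611

63611


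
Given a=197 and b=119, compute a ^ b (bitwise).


197 ^ 119 = 178

178


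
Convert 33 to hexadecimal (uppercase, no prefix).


33 = 21 hex

21


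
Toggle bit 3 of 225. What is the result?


225 ^ (1 << 3) = 225 ^ 8 = 233

233


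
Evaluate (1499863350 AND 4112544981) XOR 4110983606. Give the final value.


Step 1: 1499863350 & 4112544981 = 1361055764
Step 2: 1361055764 ^ 4110983606 = 2754130338

2754130338


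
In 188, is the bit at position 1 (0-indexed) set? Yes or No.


0b10111100, bit 1 = 0. No

No


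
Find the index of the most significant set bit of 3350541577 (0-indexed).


0b11000111101101010011010100001001. Highest set bit at position 31

31


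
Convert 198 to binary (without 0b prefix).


198 = 11000110 in binary

11000110


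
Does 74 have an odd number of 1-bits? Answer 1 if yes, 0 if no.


0b1001010 has 3 ones => parity 1

1


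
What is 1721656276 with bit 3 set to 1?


1721656276 | (1 << 3) = 1721656276 | 8 = 1721656284

1721656284


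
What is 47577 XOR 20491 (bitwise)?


0b1011100111011001 ^ 0b101000000001011 = 0b1110100111010010 = 59858

59858


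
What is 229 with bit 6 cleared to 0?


229 & ~(1 << 6) = 165

165


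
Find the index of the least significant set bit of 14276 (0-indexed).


0b11011111000100. Lowest set bit at position 2

2


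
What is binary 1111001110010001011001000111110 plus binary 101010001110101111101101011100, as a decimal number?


1111001110010001011001000111110 + 101010001110101111101101011100 = 10100100000000111010110110011010 = 2751704474

2751704474


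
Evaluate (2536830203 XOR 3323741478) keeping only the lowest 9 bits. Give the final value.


Step 1: 2536830203 ^ 3323741478 = 1361621469
Step 2: 1361621469 & 511 = 477

477


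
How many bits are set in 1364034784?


0b1010001010011011000010011100000 has 12 set bits

12


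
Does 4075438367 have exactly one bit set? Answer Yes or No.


0b11110010111010100100000100011111. Multiple bits set => No

No


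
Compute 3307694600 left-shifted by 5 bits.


0b11000101001001110110101000001000 << 5 = 0b1100010100100111011010100000100000000 = 105846227200

105846227200


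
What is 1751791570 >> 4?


0b1101000011010100011011111010010 >> 4 = 0b110100001101010001101111101 = 109486973

109486973


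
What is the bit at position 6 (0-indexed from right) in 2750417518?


0b10100011111100000000101001101110, position 6 = 1

1


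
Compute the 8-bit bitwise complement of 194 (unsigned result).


~0b11000010 = 0b111101 = 61 (8-bit unsigned)

61


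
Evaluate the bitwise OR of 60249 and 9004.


0b1110101101011001 | 0b10001100101100 = 0b1110101101111101 = 60285

60285


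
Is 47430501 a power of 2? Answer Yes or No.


0b10110100111011101101100101. Multiple bits set => No

No


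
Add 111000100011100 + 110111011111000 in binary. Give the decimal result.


111000100011100 + 110111011111000 = 1110000000010100 = 57364

57364


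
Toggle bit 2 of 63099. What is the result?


63099 ^ (1 << 2) = 63099 ^ 4 = 63103

63103


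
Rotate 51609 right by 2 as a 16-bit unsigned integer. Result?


Rotate 0b1100100110011001 right by 2 (16-bit) = 0b111001001100110 = 29286

29286


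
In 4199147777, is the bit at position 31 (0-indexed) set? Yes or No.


0b11111010010010011110100100000001, bit 31 = 1. Yes

Yes


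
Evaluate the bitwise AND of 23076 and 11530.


0b101101000100100 & 0b10110100001010 = 0b100000000000 = 2048

2048


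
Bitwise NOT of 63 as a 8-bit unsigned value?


~0b111111 = 0b11000000 = 192 (8-bit unsigned)

192


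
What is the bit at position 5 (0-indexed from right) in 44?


0b101100, position 5 = 1

1


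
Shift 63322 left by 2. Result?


0b1111011101011010 << 2 = 0b111101110101101000 = 253288

253288


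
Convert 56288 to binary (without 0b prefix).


56288 = 1101101111100000 in binary

1101101111100000


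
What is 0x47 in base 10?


47 hex = 71 decimal

71


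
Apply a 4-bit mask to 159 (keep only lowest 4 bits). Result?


159 & 15 = 15

15


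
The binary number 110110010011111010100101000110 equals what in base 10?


110110010011111010100101000110 in decimal = 911190342

911190342


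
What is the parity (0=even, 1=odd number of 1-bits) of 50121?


0b1100001111001001 has 8 ones => parity 0

0


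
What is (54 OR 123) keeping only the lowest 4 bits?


Step 1: 54 | 123 = 127
Step 2: 127 & 15 = 15

15


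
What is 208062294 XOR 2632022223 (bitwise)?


0b1100011001101100011101010110 ^ 0b10011100111000010111100011001111 = 0b10010000100001111011111110011001 = 2424815513

2424815513


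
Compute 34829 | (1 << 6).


34829 | (1 << 6) = 34829 | 64 = 34893

34893


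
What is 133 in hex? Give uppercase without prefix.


133 = 85 hex

85


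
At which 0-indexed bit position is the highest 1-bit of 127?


0b1111111. Highest set bit at position 6

6


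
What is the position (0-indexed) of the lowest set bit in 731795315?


0b101011100111100100111101110011. Lowest set bit at position 0

0


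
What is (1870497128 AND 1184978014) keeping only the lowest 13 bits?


Step 1: 1870497128 & 1184978014 = 1176568904
Step 2: 1176568904 & 8191 = 1096

1096


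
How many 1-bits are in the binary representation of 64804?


0b1111110100100100 has 9 set bits

9


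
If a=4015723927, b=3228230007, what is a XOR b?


4015723927 ^ 3228230007 = 791803104

791803104


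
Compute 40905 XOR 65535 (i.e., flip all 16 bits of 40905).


40905 ^ 65535 = 24630

24630


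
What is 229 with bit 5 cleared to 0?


229 & ~(1 << 5) = 197

197


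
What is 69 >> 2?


0b1000101 >> 2 = 0b10001 = 17

17


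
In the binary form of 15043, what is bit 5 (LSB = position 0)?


0b11101011000011, position 5 = 0

0


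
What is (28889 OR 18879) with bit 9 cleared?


Step 1: 28889 | 18879 = 31231
Step 2: 31231 & ~(1 << 9) = 31231

31231


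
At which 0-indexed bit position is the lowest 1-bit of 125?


0b1111101. Lowest set bit at position 0

0


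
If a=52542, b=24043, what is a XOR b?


52542 ^ 24043 = 37077

37077


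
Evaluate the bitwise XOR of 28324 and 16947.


0b110111010100100 ^ 0b100001000110011 = 0b10110010010111 = 11415

11415


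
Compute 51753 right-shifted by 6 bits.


0b1100101000101001 >> 6 = 0b1100101000 = 808

808


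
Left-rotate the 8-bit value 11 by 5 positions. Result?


Rotate 0b1011 left by 5 (8-bit) = 0b1100001 = 97

97


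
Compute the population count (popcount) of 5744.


0b1011001110000 has 6 set bits

6


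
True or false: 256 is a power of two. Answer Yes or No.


0b100000000. Only one bit set => Yes

Yes


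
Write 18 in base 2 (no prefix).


18 = 10010 in binary

10010


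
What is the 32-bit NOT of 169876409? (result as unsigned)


~0b1010001000000001101110111001 = 0b11110101110111111110010001000110 = 4125090886 (32-bit unsigned)

4125090886


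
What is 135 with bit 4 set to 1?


135 | (1 << 4) = 135 | 16 = 151

151


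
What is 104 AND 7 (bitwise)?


0b1101000 & 0b111 = 0b0 = 0

0


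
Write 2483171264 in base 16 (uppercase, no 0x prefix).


2483171264 = 94022FC0 hex

94022FC0


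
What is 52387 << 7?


0b1100110010100011 << 7 = 0b11001100101000110000000 = 6705536

6705536


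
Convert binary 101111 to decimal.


101111 in decimal = 47

47


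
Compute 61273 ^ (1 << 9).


61273 ^ (1 << 9) = 61273 ^ 512 = 60761

60761


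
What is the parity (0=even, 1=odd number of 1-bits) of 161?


0b10100001 has 3 ones => parity 1

1


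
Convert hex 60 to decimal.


60 hex = 96 decimal

96


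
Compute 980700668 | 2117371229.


0b111010011101000100110111111100 | 0b1111110001101001000010101011101 = 0b1111110011101001100110111111101 = 2121584125

2121584125


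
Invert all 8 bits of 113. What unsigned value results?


113 ^ 255 = 142

142


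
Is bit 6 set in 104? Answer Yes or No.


0b1101000, bit 6 = 1. Yes

Yes


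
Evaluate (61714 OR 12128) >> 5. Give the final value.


Step 1: 61714 | 12128 = 65394
Step 2: 65394 >> 5 = 2043

2043


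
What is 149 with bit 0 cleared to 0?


149 & ~(1 << 0) = 148

148


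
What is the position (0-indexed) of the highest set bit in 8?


0b1000. Highest set bit at position 3

3


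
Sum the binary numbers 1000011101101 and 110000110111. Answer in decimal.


1000011101101 + 110000110111 = 1110100100100 = 7460

7460


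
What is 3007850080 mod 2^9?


3007850080 & 511 = 96

96


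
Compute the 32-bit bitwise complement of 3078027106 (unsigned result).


~0b10110111011101101111011101100010 = 0b1001000100010010000100010011101 = 1216940189 (32-bit unsigned)

1216940189


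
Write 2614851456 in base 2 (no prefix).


2614851456 = 10011011110110110111011110000000 in binary

10011011110110110111011110000000


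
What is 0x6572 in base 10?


6572 hex = 25970 decimal

25970


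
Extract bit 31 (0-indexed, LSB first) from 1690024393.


0b1100100101110111011100111001001, position 31 = 0

0


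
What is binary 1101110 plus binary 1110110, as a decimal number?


1101110 + 1110110 = 11100100 = 228

228


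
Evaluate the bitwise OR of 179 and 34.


0b10110011 | 0b100010 = 0b10110011 = 179

179


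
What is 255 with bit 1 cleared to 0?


255 & ~(1 << 1) = 253

253


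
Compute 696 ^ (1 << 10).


696 ^ (1 << 10) = 696 ^ 1024 = 1720

1720


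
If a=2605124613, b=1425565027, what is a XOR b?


2605124613 ^ 1425565027 = 3485428070

3485428070


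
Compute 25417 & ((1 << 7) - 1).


25417 & 127 = 73

73


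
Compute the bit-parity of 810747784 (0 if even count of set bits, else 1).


0b110000010100110000011110001000 has 11 ones => parity 1

1


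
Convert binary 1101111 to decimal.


1101111 in decimal = 111

111


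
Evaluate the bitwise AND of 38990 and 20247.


0b1001100001001110 & 0b100111100010111 = 0b100000000110 = 2054

2054


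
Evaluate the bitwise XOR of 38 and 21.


0b100110 ^ 0b10101 = 0b110011 = 51

51


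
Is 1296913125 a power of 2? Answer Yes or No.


0b1001101010011010101001011100101. Multiple bits set => No

No


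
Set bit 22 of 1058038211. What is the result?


1058038211 | (1 << 22) = 1058038211 | 4194304 = 1062232515

1062232515


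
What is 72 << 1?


0b1001000 << 1 = 0b10010000 = 144

144


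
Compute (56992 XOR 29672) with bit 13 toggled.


Step 1: 56992 ^ 29672 = 44360
Step 2: 44360 ^ (1 << 13) = 44360 ^ 8192 = 36168

36168


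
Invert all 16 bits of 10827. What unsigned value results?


10827 ^ 65535 = 54708

54708


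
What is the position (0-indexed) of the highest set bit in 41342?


0b1010000101111110. Highest set bit at position 15

15


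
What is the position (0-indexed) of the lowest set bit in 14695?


0b11100101100111. Lowest set bit at position 0

0


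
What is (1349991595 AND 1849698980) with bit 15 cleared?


Step 1: 1349991595 & 1849698980 = 1077946528
Step 2: 1077946528 & ~(1 << 15) = 1077946528

1077946528


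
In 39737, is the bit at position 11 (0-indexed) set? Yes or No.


0b1001101100111001, bit 11 = 1. Yes

Yes


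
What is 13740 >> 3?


0b11010110101100 >> 3 = 0b11010110101 = 1717

1717


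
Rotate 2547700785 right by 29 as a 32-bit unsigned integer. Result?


Rotate 0b10010111110110101101010000110001 right by 29 (32-bit) = 0b10111110110101101010000110001100 = 3201737100

3201737100


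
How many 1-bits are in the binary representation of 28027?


0b110110101111011 has 11 set bits

11


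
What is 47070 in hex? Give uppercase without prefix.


47070 = B7DE hex

B7DE


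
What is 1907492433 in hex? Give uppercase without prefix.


1907492433 = 71B20651 hex

71B20651


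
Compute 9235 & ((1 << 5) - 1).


9235 & 31 = 19

19


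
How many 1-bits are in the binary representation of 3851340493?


0b11100101100011101100101011001101 has 18 set bits

18


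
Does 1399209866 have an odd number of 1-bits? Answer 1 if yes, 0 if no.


0b1010011011001100011111110001010 has 17 ones => parity 1

1


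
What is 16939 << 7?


0b100001000101011 << 7 = 0b1000010001010110000000 = 2168192

2168192


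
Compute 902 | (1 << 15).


902 | (1 << 15) = 902 | 32768 = 33670

33670


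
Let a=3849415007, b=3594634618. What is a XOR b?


3849415007 ^ 3594634618 = 858827813

858827813


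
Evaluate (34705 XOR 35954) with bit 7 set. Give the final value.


Step 1: 34705 ^ 35954 = 3043
Step 2: 3043 | (1 << 7) = 3043 | 128 = 3043

3043


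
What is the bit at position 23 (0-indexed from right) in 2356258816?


0b10001100011100011010100000000000, position 23 = 0

0


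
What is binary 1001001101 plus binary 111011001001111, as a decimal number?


1001001101 + 111011001001111 = 111100010011100 = 30876

30876


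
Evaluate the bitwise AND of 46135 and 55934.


0b1011010000110111 & 0b1101101001111110 = 0b1001000000110110 = 36918

36918


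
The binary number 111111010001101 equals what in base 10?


111111010001101 in decimal = 32397

32397
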